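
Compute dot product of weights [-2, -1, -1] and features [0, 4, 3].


Element-wise products:
-2 * 0 = 0
-1 * 4 = -4
-1 * 3 = -3
Sum = 0 + -4 + -3
= -7

-7


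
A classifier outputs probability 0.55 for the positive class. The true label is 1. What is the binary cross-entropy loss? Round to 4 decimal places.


For y=1: Loss = -log(p)
= -log(0.55)
= -(-0.5978)
= 0.5978

0.5978


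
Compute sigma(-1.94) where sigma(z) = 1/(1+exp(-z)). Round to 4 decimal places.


sigmoid(z) = 1 / (1 + exp(-z))
exp(-(-1.94)) = exp(1.94) = 6.9588
1 + 6.9588 = 7.9588
1 / 7.9588 = 0.1256

0.1256


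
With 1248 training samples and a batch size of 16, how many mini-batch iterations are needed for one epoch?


Iterations per epoch = dataset_size / batch_size
= 1248 / 16
= 78

78


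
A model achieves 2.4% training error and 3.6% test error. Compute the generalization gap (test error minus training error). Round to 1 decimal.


Generalization gap = test_error - train_error
= 3.6 - 2.4
= 1.2%
A small gap suggests good generalization.

1.2


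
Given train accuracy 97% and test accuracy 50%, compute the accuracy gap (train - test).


Gap = train_accuracy - test_accuracy
= 97 - 50
= 47%
This large gap strongly indicates overfitting.

47


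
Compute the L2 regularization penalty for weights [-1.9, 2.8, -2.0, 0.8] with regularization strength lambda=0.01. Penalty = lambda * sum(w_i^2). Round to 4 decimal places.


Squaring each weight:
(-1.9)^2 = 3.61
2.8^2 = 7.84
(-2.0)^2 = 4.0
0.8^2 = 0.64
Sum of squares = 16.09
Penalty = 0.01 * 16.09 = 0.1609

0.1609


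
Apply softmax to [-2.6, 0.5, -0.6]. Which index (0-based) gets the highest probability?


Softmax is a monotonic transformation, so it preserves the argmax.
We need to find the index of the maximum logit.
Index 0: -2.6
Index 1: 0.5
Index 2: -0.6
Maximum logit = 0.5 at index 1

1


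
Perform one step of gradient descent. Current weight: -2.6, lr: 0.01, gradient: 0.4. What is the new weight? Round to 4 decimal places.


w_new = w_old - lr * gradient
= -2.6 - 0.01 * 0.4
= -2.6 - (0.004)
= -2.6040

-2.6040


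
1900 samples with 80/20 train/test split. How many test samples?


Train samples = 1900 * 80% = 1520
Test samples = 1900 - 1520
= 380

380


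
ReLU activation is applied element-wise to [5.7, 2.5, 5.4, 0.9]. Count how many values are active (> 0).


ReLU(x) = max(0, x) for each element:
ReLU(5.7) = 5.7
ReLU(2.5) = 2.5
ReLU(5.4) = 5.4
ReLU(0.9) = 0.9
Active neurons (>0): 4

4


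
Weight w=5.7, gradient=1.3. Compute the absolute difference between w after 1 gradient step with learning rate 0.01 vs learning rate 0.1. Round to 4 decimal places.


With lr=0.01: w_new = 5.7 - 0.01 * 1.3 = 5.687
With lr=0.1: w_new = 5.7 - 0.1 * 1.3 = 5.57
Absolute difference = |5.687 - 5.57|
= 0.1170

0.1170


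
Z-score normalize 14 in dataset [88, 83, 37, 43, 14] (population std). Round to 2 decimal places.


Mean = (88 + 83 + 37 + 43 + 14) / 5 = 53.0
Variance = sum((x_i - mean)^2) / n = 800.4
Std = sqrt(800.4) = 28.2913
Z = (x - mean) / std
= (14 - 53.0) / 28.2913
= -39.0 / 28.2913
= -1.38

-1.38


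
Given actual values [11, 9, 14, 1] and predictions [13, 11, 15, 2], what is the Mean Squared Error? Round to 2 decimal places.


Differences: [-2, -2, -1, -1]
Squared errors: [4, 4, 1, 1]
Sum of squared errors = 10
MSE = 10 / 4 = 2.50

2.50


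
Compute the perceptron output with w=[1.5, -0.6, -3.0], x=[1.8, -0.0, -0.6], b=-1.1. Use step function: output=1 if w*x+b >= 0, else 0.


z = w . x + b
= 1.5*1.8 + -0.6*-0.0 + -3.0*-0.6 + -1.1
= 2.7 + 0.0 + 1.8 + -1.1
= 4.5 + -1.1
= 3.4
Since z = 3.4 >= 0, output = 1

1


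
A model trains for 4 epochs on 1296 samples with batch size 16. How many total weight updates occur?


Iterations per epoch = 1296 / 16 = 81
Total updates = iterations_per_epoch * epochs
= 81 * 4
= 324

324


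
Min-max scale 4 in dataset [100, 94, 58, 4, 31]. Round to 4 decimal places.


Min = 4, Max = 100
Range = 100 - 4 = 96
Scaled = (x - min) / (max - min)
= (4 - 4) / 96
= 0 / 96
= 0.0000

0.0000


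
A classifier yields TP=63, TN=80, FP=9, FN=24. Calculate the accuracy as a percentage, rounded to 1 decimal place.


Accuracy = (TP + TN) / (TP + TN + FP + FN) * 100
= (63 + 80) / (63 + 80 + 9 + 24)
= 143 / 176
= 0.8125
= 81.3%

81.3


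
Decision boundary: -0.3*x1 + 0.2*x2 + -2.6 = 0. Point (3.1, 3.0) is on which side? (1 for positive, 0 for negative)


Compute -0.3 * 3.1 + 0.2 * 3.0 + -2.6
= -0.93 + 0.6 + -2.6
= -2.93
Since -2.93 < 0, the point is on the negative side.

0


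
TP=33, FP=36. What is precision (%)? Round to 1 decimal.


Precision = TP / (TP + FP) * 100
= 33 / (33 + 36)
= 33 / 69
= 0.4783
= 47.8%

47.8


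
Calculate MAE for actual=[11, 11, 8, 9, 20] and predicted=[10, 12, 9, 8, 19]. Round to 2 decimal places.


Absolute errors: [1, 1, 1, 1, 1]
Sum of absolute errors = 5
MAE = 5 / 5 = 1.00

1.00


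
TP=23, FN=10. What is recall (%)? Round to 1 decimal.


Recall = TP / (TP + FN) * 100
= 23 / (23 + 10)
= 23 / 33
= 0.697
= 69.7%

69.7


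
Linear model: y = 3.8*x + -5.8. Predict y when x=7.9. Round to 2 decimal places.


y = 3.8 * 7.9 + (-5.8)
= 30.02 + (-5.8)
= 24.22

24.22


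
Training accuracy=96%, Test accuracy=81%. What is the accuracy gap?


Gap = train_accuracy - test_accuracy
= 96 - 81
= 15%
This gap suggests the model is overfitting.

15


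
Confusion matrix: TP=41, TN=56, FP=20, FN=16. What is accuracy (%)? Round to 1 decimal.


Accuracy = (TP + TN) / (TP + TN + FP + FN) * 100
= (41 + 56) / (41 + 56 + 20 + 16)
= 97 / 133
= 0.7293
= 72.9%

72.9


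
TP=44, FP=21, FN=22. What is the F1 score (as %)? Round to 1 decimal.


Precision = TP / (TP + FP) = 44 / 65 = 0.6769
Recall = TP / (TP + FN) = 44 / 66 = 0.6667
F1 = 2 * P * R / (P + R)
= 2 * 0.6769 * 0.6667 / (0.6769 + 0.6667)
= 0.9026 / 1.3436
= 0.6718
As percentage: 67.2%

67.2


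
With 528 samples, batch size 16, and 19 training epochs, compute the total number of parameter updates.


Iterations per epoch = 528 / 16 = 33
Total updates = iterations_per_epoch * epochs
= 33 * 19
= 627

627


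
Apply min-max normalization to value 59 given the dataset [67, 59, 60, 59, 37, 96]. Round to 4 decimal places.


Min = 37, Max = 96
Range = 96 - 37 = 59
Scaled = (x - min) / (max - min)
= (59 - 37) / 59
= 22 / 59
= 0.3729

0.3729


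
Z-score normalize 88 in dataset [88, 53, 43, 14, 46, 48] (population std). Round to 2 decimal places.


Mean = (88 + 53 + 43 + 14 + 46 + 48) / 6 = 48.6667
Variance = sum((x_i - mean)^2) / n = 467.8889
Std = sqrt(467.8889) = 21.6307
Z = (x - mean) / std
= (88 - 48.6667) / 21.6307
= 39.3333 / 21.6307
= 1.82

1.82


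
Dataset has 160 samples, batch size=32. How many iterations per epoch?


Iterations per epoch = dataset_size / batch_size
= 160 / 32
= 5

5


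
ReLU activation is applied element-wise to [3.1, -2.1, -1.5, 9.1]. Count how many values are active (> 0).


ReLU(x) = max(0, x) for each element:
ReLU(3.1) = 3.1
ReLU(-2.1) = 0
ReLU(-1.5) = 0
ReLU(9.1) = 9.1
Active neurons (>0): 2

2


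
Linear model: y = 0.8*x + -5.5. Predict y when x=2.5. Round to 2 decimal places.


y = 0.8 * 2.5 + (-5.5)
= 2.0 + (-5.5)
= -3.50

-3.50


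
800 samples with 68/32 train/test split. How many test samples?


Train samples = 800 * 68% = 544
Test samples = 800 - 544
= 256

256


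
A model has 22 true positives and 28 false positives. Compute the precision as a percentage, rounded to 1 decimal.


Precision = TP / (TP + FP) * 100
= 22 / (22 + 28)
= 22 / 50
= 0.44
= 44.0%

44.0


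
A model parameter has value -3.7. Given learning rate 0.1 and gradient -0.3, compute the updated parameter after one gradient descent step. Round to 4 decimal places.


w_new = w_old - lr * gradient
= -3.7 - 0.1 * -0.3
= -3.7 - (-0.03)
= -3.6700

-3.6700


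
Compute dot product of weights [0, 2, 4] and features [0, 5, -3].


Element-wise products:
0 * 0 = 0
2 * 5 = 10
4 * -3 = -12
Sum = 0 + 10 + -12
= -2

-2


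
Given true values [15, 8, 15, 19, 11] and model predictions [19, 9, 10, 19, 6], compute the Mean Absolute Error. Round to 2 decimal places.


Absolute errors: [4, 1, 5, 0, 5]
Sum of absolute errors = 15
MAE = 15 / 5 = 3.00

3.00


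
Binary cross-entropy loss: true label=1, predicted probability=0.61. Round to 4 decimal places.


For y=1: Loss = -log(p)
= -log(0.61)
= -(-0.4943)
= 0.4943

0.4943


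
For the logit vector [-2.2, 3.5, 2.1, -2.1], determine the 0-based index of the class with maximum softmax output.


Softmax is a monotonic transformation, so it preserves the argmax.
We need to find the index of the maximum logit.
Index 0: -2.2
Index 1: 3.5
Index 2: 2.1
Index 3: -2.1
Maximum logit = 3.5 at index 1

1


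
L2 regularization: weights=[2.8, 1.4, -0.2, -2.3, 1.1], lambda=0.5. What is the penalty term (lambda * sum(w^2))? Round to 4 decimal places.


Squaring each weight:
2.8^2 = 7.84
1.4^2 = 1.96
(-0.2)^2 = 0.04
(-2.3)^2 = 5.29
1.1^2 = 1.21
Sum of squares = 16.34
Penalty = 0.5 * 16.34 = 8.1700

8.1700


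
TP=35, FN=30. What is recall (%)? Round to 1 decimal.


Recall = TP / (TP + FN) * 100
= 35 / (35 + 30)
= 35 / 65
= 0.5385
= 53.8%

53.8


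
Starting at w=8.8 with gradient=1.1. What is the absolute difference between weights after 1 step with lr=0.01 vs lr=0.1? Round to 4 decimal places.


With lr=0.01: w_new = 8.8 - 0.01 * 1.1 = 8.789
With lr=0.1: w_new = 8.8 - 0.1 * 1.1 = 8.69
Absolute difference = |8.789 - 8.69|
= 0.0990

0.0990


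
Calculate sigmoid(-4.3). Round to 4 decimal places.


sigmoid(z) = 1 / (1 + exp(-z))
exp(-(-4.3)) = exp(4.3) = 73.6998
1 + 73.6998 = 74.6998
1 / 74.6998 = 0.0134

0.0134


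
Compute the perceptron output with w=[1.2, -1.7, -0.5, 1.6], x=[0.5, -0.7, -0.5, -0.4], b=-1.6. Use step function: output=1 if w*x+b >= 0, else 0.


z = w . x + b
= 1.2*0.5 + -1.7*-0.7 + -0.5*-0.5 + 1.6*-0.4 + -1.6
= 0.6 + 1.19 + 0.25 + -0.64 + -1.6
= 1.4 + -1.6
= -0.2
Since z = -0.2 < 0, output = 0

0


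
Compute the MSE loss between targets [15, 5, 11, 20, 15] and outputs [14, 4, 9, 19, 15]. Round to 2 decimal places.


Differences: [1, 1, 2, 1, 0]
Squared errors: [1, 1, 4, 1, 0]
Sum of squared errors = 7
MSE = 7 / 5 = 1.40

1.40


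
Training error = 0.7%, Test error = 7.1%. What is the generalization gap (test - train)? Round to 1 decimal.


Generalization gap = test_error - train_error
= 7.1 - 0.7
= 6.4%
A moderate gap.

6.4


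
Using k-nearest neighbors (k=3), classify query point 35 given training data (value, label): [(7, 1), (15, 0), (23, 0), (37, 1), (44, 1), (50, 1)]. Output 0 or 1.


Distances from query 35:
Point 37 (class 1): distance = 2
Point 44 (class 1): distance = 9
Point 23 (class 0): distance = 12
K=3 nearest neighbors: classes = [1, 1, 0]
Votes for class 1: 2 / 3
Majority vote => class 1

1


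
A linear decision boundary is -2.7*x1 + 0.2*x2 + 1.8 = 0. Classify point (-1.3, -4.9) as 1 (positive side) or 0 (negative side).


Compute -2.7 * -1.3 + 0.2 * -4.9 + 1.8
= 3.51 + -0.98 + 1.8
= 4.33
Since 4.33 >= 0, the point is on the positive side.

1


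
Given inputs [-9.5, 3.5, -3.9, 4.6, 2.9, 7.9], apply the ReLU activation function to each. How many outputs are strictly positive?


ReLU(x) = max(0, x) for each element:
ReLU(-9.5) = 0
ReLU(3.5) = 3.5
ReLU(-3.9) = 0
ReLU(4.6) = 4.6
ReLU(2.9) = 2.9
ReLU(7.9) = 7.9
Active neurons (>0): 4

4


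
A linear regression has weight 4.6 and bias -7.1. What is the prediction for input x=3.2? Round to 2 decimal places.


y = 4.6 * 3.2 + (-7.1)
= 14.72 + (-7.1)
= 7.62

7.62


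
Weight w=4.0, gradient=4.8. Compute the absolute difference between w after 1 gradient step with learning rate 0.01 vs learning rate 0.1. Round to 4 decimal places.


With lr=0.01: w_new = 4.0 - 0.01 * 4.8 = 3.952
With lr=0.1: w_new = 4.0 - 0.1 * 4.8 = 3.52
Absolute difference = |3.952 - 3.52|
= 0.4320

0.4320


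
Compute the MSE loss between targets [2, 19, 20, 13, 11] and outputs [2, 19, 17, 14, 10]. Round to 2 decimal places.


Differences: [0, 0, 3, -1, 1]
Squared errors: [0, 0, 9, 1, 1]
Sum of squared errors = 11
MSE = 11 / 5 = 2.20

2.20


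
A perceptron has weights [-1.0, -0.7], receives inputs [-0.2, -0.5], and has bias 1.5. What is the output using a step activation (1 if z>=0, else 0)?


z = w . x + b
= -1.0*-0.2 + -0.7*-0.5 + 1.5
= 0.2 + 0.35 + 1.5
= 0.55 + 1.5
= 2.05
Since z = 2.05 >= 0, output = 1

1


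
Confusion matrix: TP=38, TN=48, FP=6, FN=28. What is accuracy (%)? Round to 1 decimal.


Accuracy = (TP + TN) / (TP + TN + FP + FN) * 100
= (38 + 48) / (38 + 48 + 6 + 28)
= 86 / 120
= 0.7167
= 71.7%

71.7


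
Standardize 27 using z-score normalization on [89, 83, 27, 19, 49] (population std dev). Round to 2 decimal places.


Mean = (89 + 83 + 27 + 19 + 49) / 5 = 53.4
Variance = sum((x_i - mean)^2) / n = 808.64
Std = sqrt(808.64) = 28.4366
Z = (x - mean) / std
= (27 - 53.4) / 28.4366
= -26.4 / 28.4366
= -0.93

-0.93


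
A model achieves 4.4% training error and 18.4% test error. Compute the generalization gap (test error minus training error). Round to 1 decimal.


Generalization gap = test_error - train_error
= 18.4 - 4.4
= 14.0%
A large gap suggests overfitting.

14.0


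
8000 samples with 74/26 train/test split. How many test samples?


Train samples = 8000 * 74% = 5920
Test samples = 8000 - 5920
= 2080

2080


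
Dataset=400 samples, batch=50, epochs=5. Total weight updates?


Iterations per epoch = 400 / 50 = 8
Total updates = iterations_per_epoch * epochs
= 8 * 5
= 40

40


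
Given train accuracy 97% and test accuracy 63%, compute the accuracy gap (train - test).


Gap = train_accuracy - test_accuracy
= 97 - 63
= 34%
This large gap strongly indicates overfitting.

34


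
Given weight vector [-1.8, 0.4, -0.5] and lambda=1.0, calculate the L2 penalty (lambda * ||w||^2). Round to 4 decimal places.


Squaring each weight:
(-1.8)^2 = 3.24
0.4^2 = 0.16
(-0.5)^2 = 0.25
Sum of squares = 3.65
Penalty = 1.0 * 3.65 = 3.6500

3.6500


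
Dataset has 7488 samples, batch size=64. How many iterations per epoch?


Iterations per epoch = dataset_size / batch_size
= 7488 / 64
= 117

117


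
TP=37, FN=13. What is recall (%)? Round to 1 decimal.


Recall = TP / (TP + FN) * 100
= 37 / (37 + 13)
= 37 / 50
= 0.74
= 74.0%

74.0


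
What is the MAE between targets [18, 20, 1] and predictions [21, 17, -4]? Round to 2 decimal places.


Absolute errors: [3, 3, 5]
Sum of absolute errors = 11
MAE = 11 / 3 = 3.67

3.67


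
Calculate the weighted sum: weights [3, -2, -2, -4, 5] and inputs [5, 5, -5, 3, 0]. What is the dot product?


Element-wise products:
3 * 5 = 15
-2 * 5 = -10
-2 * -5 = 10
-4 * 3 = -12
5 * 0 = 0
Sum = 15 + -10 + 10 + -12 + 0
= 3

3


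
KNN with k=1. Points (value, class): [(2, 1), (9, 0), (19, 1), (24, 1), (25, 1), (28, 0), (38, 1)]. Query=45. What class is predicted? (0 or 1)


Distances from query 45:
Point 38 (class 1): distance = 7
K=1 nearest neighbors: classes = [1]
Votes for class 1: 1 / 1
Majority vote => class 1

1


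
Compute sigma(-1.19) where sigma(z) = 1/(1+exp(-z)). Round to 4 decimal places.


sigmoid(z) = 1 / (1 + exp(-z))
exp(-(-1.19)) = exp(1.19) = 3.2871
1 + 3.2871 = 4.2871
1 / 4.2871 = 0.2333

0.2333


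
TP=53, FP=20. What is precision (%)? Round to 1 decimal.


Precision = TP / (TP + FP) * 100
= 53 / (53 + 20)
= 53 / 73
= 0.726
= 72.6%

72.6


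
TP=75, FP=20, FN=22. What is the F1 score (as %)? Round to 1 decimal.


Precision = TP / (TP + FP) = 75 / 95 = 0.7895
Recall = TP / (TP + FN) = 75 / 97 = 0.7732
F1 = 2 * P * R / (P + R)
= 2 * 0.7895 * 0.7732 / (0.7895 + 0.7732)
= 1.2208 / 1.5627
= 0.7812
As percentage: 78.1%

78.1


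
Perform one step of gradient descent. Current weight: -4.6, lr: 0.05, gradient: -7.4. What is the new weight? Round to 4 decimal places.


w_new = w_old - lr * gradient
= -4.6 - 0.05 * -7.4
= -4.6 - (-0.37)
= -4.2300

-4.2300


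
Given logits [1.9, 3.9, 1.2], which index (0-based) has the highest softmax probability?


Softmax is a monotonic transformation, so it preserves the argmax.
We need to find the index of the maximum logit.
Index 0: 1.9
Index 1: 3.9
Index 2: 1.2
Maximum logit = 3.9 at index 1

1


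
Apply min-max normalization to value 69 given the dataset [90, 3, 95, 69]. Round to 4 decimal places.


Min = 3, Max = 95
Range = 95 - 3 = 92
Scaled = (x - min) / (max - min)
= (69 - 3) / 92
= 66 / 92
= 0.7174

0.7174


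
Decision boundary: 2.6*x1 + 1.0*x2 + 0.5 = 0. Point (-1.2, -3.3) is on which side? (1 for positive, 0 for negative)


Compute 2.6 * -1.2 + 1.0 * -3.3 + 0.5
= -3.12 + -3.3 + 0.5
= -5.92
Since -5.92 < 0, the point is on the negative side.

0


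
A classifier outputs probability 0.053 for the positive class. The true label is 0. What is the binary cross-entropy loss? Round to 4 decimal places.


For y=0: Loss = -log(1-p)
= -log(1 - 0.053)
= -log(0.947)
= -(-0.0545)
= 0.0545

0.0545


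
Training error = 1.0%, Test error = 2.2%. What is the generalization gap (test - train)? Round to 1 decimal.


Generalization gap = test_error - train_error
= 2.2 - 1.0
= 1.2%
A small gap suggests good generalization.

1.2


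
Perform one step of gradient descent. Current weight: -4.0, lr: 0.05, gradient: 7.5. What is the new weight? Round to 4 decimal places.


w_new = w_old - lr * gradient
= -4.0 - 0.05 * 7.5
= -4.0 - (0.375)
= -4.3750

-4.3750


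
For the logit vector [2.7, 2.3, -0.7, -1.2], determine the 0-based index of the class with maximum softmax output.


Softmax is a monotonic transformation, so it preserves the argmax.
We need to find the index of the maximum logit.
Index 0: 2.7
Index 1: 2.3
Index 2: -0.7
Index 3: -1.2
Maximum logit = 2.7 at index 0

0


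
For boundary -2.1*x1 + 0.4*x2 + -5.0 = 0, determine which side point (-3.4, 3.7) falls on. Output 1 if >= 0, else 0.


Compute -2.1 * -3.4 + 0.4 * 3.7 + -5.0
= 7.14 + 1.48 + -5.0
= 3.62
Since 3.62 >= 0, the point is on the positive side.

1


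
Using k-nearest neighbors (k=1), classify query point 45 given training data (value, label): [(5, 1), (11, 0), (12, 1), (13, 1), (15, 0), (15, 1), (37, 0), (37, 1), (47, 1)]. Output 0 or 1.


Distances from query 45:
Point 47 (class 1): distance = 2
K=1 nearest neighbors: classes = [1]
Votes for class 1: 1 / 1
Majority vote => class 1

1


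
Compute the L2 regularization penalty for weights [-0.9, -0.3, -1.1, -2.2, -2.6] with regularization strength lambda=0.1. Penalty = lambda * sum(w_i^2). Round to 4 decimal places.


Squaring each weight:
(-0.9)^2 = 0.81
(-0.3)^2 = 0.09
(-1.1)^2 = 1.21
(-2.2)^2 = 4.84
(-2.6)^2 = 6.76
Sum of squares = 13.71
Penalty = 0.1 * 13.71 = 1.3710

1.3710


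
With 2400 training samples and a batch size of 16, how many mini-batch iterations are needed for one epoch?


Iterations per epoch = dataset_size / batch_size
= 2400 / 16
= 150

150


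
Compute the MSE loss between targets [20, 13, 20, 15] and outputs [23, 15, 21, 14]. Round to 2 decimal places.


Differences: [-3, -2, -1, 1]
Squared errors: [9, 4, 1, 1]
Sum of squared errors = 15
MSE = 15 / 4 = 3.75

3.75


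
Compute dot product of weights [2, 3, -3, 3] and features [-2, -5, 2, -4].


Element-wise products:
2 * -2 = -4
3 * -5 = -15
-3 * 2 = -6
3 * -4 = -12
Sum = -4 + -15 + -6 + -12
= -37

-37


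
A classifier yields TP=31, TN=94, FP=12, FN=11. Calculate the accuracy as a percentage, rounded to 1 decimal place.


Accuracy = (TP + TN) / (TP + TN + FP + FN) * 100
= (31 + 94) / (31 + 94 + 12 + 11)
= 125 / 148
= 0.8446
= 84.5%

84.5


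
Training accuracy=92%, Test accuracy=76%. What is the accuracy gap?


Gap = train_accuracy - test_accuracy
= 92 - 76
= 16%
This gap suggests the model is overfitting.

16


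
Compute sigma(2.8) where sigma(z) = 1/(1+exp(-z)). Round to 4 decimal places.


sigmoid(z) = 1 / (1 + exp(-z))
exp(-(2.8)) = exp(-2.8) = 0.0608
1 + 0.0608 = 1.0608
1 / 1.0608 = 0.9427

0.9427


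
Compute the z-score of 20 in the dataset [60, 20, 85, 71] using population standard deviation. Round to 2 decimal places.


Mean = (60 + 20 + 85 + 71) / 4 = 59.0
Variance = sum((x_i - mean)^2) / n = 585.5
Std = sqrt(585.5) = 24.1971
Z = (x - mean) / std
= (20 - 59.0) / 24.1971
= -39.0 / 24.1971
= -1.61

-1.61


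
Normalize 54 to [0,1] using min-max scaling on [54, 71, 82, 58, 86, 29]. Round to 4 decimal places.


Min = 29, Max = 86
Range = 86 - 29 = 57
Scaled = (x - min) / (max - min)
= (54 - 29) / 57
= 25 / 57
= 0.4386

0.4386


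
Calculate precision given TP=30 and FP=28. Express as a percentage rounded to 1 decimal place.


Precision = TP / (TP + FP) * 100
= 30 / (30 + 28)
= 30 / 58
= 0.5172
= 51.7%

51.7


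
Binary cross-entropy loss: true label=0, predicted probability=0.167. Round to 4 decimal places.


For y=0: Loss = -log(1-p)
= -log(1 - 0.167)
= -log(0.833)
= -(-0.1827)
= 0.1827

0.1827


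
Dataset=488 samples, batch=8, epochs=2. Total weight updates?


Iterations per epoch = 488 / 8 = 61
Total updates = iterations_per_epoch * epochs
= 61 * 2
= 122

122


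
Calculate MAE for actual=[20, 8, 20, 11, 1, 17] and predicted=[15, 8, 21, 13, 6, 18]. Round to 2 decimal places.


Absolute errors: [5, 0, 1, 2, 5, 1]
Sum of absolute errors = 14
MAE = 14 / 6 = 2.33

2.33


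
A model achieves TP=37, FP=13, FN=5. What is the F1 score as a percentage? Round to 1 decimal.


Precision = TP / (TP + FP) = 37 / 50 = 0.74
Recall = TP / (TP + FN) = 37 / 42 = 0.881
F1 = 2 * P * R / (P + R)
= 2 * 0.74 * 0.881 / (0.74 + 0.881)
= 1.3038 / 1.621
= 0.8043
As percentage: 80.4%

80.4


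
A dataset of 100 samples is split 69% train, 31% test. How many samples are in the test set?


Train samples = 100 * 69% = 69
Test samples = 100 - 69
= 31

31


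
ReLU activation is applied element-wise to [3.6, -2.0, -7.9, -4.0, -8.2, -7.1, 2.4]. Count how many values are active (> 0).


ReLU(x) = max(0, x) for each element:
ReLU(3.6) = 3.6
ReLU(-2.0) = 0
ReLU(-7.9) = 0
ReLU(-4.0) = 0
ReLU(-8.2) = 0
ReLU(-7.1) = 0
ReLU(2.4) = 2.4
Active neurons (>0): 2

2


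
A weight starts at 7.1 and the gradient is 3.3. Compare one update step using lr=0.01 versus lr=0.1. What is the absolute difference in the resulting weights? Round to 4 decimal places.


With lr=0.01: w_new = 7.1 - 0.01 * 3.3 = 7.067
With lr=0.1: w_new = 7.1 - 0.1 * 3.3 = 6.77
Absolute difference = |7.067 - 6.77|
= 0.2970

0.2970


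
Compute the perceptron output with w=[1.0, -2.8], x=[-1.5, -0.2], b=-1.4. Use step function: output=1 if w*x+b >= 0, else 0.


z = w . x + b
= 1.0*-1.5 + -2.8*-0.2 + -1.4
= -1.5 + 0.56 + -1.4
= -0.94 + -1.4
= -2.34
Since z = -2.34 < 0, output = 0

0


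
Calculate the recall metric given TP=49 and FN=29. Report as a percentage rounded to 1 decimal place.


Recall = TP / (TP + FN) * 100
= 49 / (49 + 29)
= 49 / 78
= 0.6282
= 62.8%

62.8


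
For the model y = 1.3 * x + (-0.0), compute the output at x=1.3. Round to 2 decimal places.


y = 1.3 * 1.3 + (-0.0)
= 1.69 + (-0.0)
= 1.69

1.69


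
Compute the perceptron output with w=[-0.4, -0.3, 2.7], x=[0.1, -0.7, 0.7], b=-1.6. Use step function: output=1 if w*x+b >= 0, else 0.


z = w . x + b
= -0.4*0.1 + -0.3*-0.7 + 2.7*0.7 + -1.6
= -0.04 + 0.21 + 1.89 + -1.6
= 2.06 + -1.6
= 0.46
Since z = 0.46 >= 0, output = 1

1


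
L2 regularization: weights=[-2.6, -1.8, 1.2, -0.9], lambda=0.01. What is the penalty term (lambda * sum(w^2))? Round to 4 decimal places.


Squaring each weight:
(-2.6)^2 = 6.76
(-1.8)^2 = 3.24
1.2^2 = 1.44
(-0.9)^2 = 0.81
Sum of squares = 12.25
Penalty = 0.01 * 12.25 = 0.1225

0.1225


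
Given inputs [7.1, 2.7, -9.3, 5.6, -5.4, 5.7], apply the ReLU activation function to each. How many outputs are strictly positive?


ReLU(x) = max(0, x) for each element:
ReLU(7.1) = 7.1
ReLU(2.7) = 2.7
ReLU(-9.3) = 0
ReLU(5.6) = 5.6
ReLU(-5.4) = 0
ReLU(5.7) = 5.7
Active neurons (>0): 4

4


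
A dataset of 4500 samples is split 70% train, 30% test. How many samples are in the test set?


Train samples = 4500 * 70% = 3150
Test samples = 4500 - 3150
= 1350

1350


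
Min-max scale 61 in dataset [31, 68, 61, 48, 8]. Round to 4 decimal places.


Min = 8, Max = 68
Range = 68 - 8 = 60
Scaled = (x - min) / (max - min)
= (61 - 8) / 60
= 53 / 60
= 0.8833

0.8833


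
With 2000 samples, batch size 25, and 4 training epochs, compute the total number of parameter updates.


Iterations per epoch = 2000 / 25 = 80
Total updates = iterations_per_epoch * epochs
= 80 * 4
= 320

320


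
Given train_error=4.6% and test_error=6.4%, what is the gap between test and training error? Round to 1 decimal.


Generalization gap = test_error - train_error
= 6.4 - 4.6
= 1.8%
A small gap suggests good generalization.

1.8


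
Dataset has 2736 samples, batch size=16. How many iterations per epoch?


Iterations per epoch = dataset_size / batch_size
= 2736 / 16
= 171

171


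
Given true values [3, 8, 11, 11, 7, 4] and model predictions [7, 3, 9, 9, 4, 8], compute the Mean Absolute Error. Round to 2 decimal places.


Absolute errors: [4, 5, 2, 2, 3, 4]
Sum of absolute errors = 20
MAE = 20 / 6 = 3.33

3.33


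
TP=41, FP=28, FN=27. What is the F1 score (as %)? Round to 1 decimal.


Precision = TP / (TP + FP) = 41 / 69 = 0.5942
Recall = TP / (TP + FN) = 41 / 68 = 0.6029
F1 = 2 * P * R / (P + R)
= 2 * 0.5942 * 0.6029 / (0.5942 + 0.6029)
= 0.7165 / 1.1971
= 0.5985
As percentage: 59.9%

59.9


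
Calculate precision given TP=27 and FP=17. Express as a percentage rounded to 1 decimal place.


Precision = TP / (TP + FP) * 100
= 27 / (27 + 17)
= 27 / 44
= 0.6136
= 61.4%

61.4


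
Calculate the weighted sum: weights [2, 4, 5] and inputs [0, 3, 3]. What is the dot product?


Element-wise products:
2 * 0 = 0
4 * 3 = 12
5 * 3 = 15
Sum = 0 + 12 + 15
= 27

27


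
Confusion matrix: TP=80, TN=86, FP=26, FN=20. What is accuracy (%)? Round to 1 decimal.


Accuracy = (TP + TN) / (TP + TN + FP + FN) * 100
= (80 + 86) / (80 + 86 + 26 + 20)
= 166 / 212
= 0.783
= 78.3%

78.3


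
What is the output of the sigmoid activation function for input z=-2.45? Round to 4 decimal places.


sigmoid(z) = 1 / (1 + exp(-z))
exp(-(-2.45)) = exp(2.45) = 11.5883
1 + 11.5883 = 12.5883
1 / 12.5883 = 0.0794

0.0794


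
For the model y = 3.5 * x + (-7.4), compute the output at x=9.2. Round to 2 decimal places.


y = 3.5 * 9.2 + (-7.4)
= 32.2 + (-7.4)
= 24.80

24.80


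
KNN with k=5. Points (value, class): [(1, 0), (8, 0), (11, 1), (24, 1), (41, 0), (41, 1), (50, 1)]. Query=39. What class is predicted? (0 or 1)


Distances from query 39:
Point 41 (class 0): distance = 2
Point 41 (class 1): distance = 2
Point 50 (class 1): distance = 11
Point 24 (class 1): distance = 15
Point 11 (class 1): distance = 28
K=5 nearest neighbors: classes = [0, 1, 1, 1, 1]
Votes for class 1: 4 / 5
Majority vote => class 1

1


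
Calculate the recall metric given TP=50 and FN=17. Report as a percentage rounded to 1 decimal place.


Recall = TP / (TP + FN) * 100
= 50 / (50 + 17)
= 50 / 67
= 0.7463
= 74.6%

74.6


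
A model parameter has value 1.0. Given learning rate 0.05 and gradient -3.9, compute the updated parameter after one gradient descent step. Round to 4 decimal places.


w_new = w_old - lr * gradient
= 1.0 - 0.05 * -3.9
= 1.0 - (-0.195)
= 1.1950

1.1950


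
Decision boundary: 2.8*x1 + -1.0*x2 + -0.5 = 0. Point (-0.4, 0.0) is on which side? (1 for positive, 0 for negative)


Compute 2.8 * -0.4 + -1.0 * 0.0 + -0.5
= -1.12 + -0.0 + -0.5
= -1.62
Since -1.62 < 0, the point is on the negative side.

0


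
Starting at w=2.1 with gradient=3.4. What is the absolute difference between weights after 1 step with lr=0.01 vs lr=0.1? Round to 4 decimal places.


With lr=0.01: w_new = 2.1 - 0.01 * 3.4 = 2.066
With lr=0.1: w_new = 2.1 - 0.1 * 3.4 = 1.76
Absolute difference = |2.066 - 1.76|
= 0.3060

0.3060


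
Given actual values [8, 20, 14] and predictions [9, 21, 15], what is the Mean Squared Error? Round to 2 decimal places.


Differences: [-1, -1, -1]
Squared errors: [1, 1, 1]
Sum of squared errors = 3
MSE = 3 / 3 = 1.00

1.00


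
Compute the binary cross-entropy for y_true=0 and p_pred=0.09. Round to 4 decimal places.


For y=0: Loss = -log(1-p)
= -log(1 - 0.09)
= -log(0.91)
= -(-0.0943)
= 0.0943

0.0943


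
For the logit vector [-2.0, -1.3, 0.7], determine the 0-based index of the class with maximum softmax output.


Softmax is a monotonic transformation, so it preserves the argmax.
We need to find the index of the maximum logit.
Index 0: -2.0
Index 1: -1.3
Index 2: 0.7
Maximum logit = 0.7 at index 2

2


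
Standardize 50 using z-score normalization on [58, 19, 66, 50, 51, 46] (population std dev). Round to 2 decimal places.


Mean = (58 + 19 + 66 + 50 + 51 + 46) / 6 = 48.3333
Variance = sum((x_i - mean)^2) / n = 213.5556
Std = sqrt(213.5556) = 14.6135
Z = (x - mean) / std
= (50 - 48.3333) / 14.6135
= 1.6667 / 14.6135
= 0.11

0.11


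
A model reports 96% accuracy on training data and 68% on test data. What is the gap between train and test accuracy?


Gap = train_accuracy - test_accuracy
= 96 - 68
= 28%
This large gap strongly indicates overfitting.

28


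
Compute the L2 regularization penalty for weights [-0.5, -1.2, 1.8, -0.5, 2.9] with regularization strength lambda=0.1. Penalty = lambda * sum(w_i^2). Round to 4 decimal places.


Squaring each weight:
(-0.5)^2 = 0.25
(-1.2)^2 = 1.44
1.8^2 = 3.24
(-0.5)^2 = 0.25
2.9^2 = 8.41
Sum of squares = 13.59
Penalty = 0.1 * 13.59 = 1.3590

1.3590


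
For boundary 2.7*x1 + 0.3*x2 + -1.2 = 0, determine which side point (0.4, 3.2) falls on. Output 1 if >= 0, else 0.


Compute 2.7 * 0.4 + 0.3 * 3.2 + -1.2
= 1.08 + 0.96 + -1.2
= 0.84
Since 0.84 >= 0, the point is on the positive side.

1


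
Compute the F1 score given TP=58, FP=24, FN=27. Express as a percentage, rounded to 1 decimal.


Precision = TP / (TP + FP) = 58 / 82 = 0.7073
Recall = TP / (TP + FN) = 58 / 85 = 0.6824
F1 = 2 * P * R / (P + R)
= 2 * 0.7073 * 0.6824 / (0.7073 + 0.6824)
= 0.9653 / 1.3897
= 0.6946
As percentage: 69.5%

69.5


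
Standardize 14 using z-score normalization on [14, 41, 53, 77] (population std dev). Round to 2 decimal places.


Mean = (14 + 41 + 53 + 77) / 4 = 46.25
Variance = sum((x_i - mean)^2) / n = 514.6875
Std = sqrt(514.6875) = 22.6867
Z = (x - mean) / std
= (14 - 46.25) / 22.6867
= -32.25 / 22.6867
= -1.42

-1.42


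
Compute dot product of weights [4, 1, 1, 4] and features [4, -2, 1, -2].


Element-wise products:
4 * 4 = 16
1 * -2 = -2
1 * 1 = 1
4 * -2 = -8
Sum = 16 + -2 + 1 + -8
= 7

7


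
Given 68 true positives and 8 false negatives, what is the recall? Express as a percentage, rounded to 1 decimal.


Recall = TP / (TP + FN) * 100
= 68 / (68 + 8)
= 68 / 76
= 0.8947
= 89.5%

89.5


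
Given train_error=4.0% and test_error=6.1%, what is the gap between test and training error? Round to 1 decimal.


Generalization gap = test_error - train_error
= 6.1 - 4.0
= 2.1%
A moderate gap.

2.1


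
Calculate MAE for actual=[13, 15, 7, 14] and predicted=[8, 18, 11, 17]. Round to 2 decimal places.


Absolute errors: [5, 3, 4, 3]
Sum of absolute errors = 15
MAE = 15 / 4 = 3.75

3.75


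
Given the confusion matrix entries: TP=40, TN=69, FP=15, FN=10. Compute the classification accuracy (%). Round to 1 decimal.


Accuracy = (TP + TN) / (TP + TN + FP + FN) * 100
= (40 + 69) / (40 + 69 + 15 + 10)
= 109 / 134
= 0.8134
= 81.3%

81.3


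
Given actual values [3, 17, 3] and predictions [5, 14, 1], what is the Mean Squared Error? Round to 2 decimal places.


Differences: [-2, 3, 2]
Squared errors: [4, 9, 4]
Sum of squared errors = 17
MSE = 17 / 3 = 5.67

5.67


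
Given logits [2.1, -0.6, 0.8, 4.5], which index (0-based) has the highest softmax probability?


Softmax is a monotonic transformation, so it preserves the argmax.
We need to find the index of the maximum logit.
Index 0: 2.1
Index 1: -0.6
Index 2: 0.8
Index 3: 4.5
Maximum logit = 4.5 at index 3

3


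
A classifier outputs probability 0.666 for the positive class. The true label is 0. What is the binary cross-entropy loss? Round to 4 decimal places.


For y=0: Loss = -log(1-p)
= -log(1 - 0.666)
= -log(0.334)
= -(-1.0966)
= 1.0966

1.0966


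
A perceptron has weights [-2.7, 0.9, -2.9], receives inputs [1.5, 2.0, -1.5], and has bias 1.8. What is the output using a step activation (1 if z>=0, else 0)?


z = w . x + b
= -2.7*1.5 + 0.9*2.0 + -2.9*-1.5 + 1.8
= -4.05 + 1.8 + 4.35 + 1.8
= 2.1 + 1.8
= 3.9
Since z = 3.9 >= 0, output = 1

1


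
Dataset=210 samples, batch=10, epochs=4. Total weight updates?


Iterations per epoch = 210 / 10 = 21
Total updates = iterations_per_epoch * epochs
= 21 * 4
= 84

84


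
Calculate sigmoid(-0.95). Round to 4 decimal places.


sigmoid(z) = 1 / (1 + exp(-z))
exp(-(-0.95)) = exp(0.95) = 2.5857
1 + 2.5857 = 3.5857
1 / 3.5857 = 0.2789

0.2789


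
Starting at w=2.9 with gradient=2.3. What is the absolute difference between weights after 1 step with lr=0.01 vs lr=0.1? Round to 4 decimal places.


With lr=0.01: w_new = 2.9 - 0.01 * 2.3 = 2.877
With lr=0.1: w_new = 2.9 - 0.1 * 2.3 = 2.67
Absolute difference = |2.877 - 2.67|
= 0.2070

0.2070


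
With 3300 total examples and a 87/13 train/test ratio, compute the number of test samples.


Train samples = 3300 * 87% = 2871
Test samples = 3300 - 2871
= 429

429


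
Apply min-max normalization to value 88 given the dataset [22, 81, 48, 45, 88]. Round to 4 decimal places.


Min = 22, Max = 88
Range = 88 - 22 = 66
Scaled = (x - min) / (max - min)
= (88 - 22) / 66
= 66 / 66
= 1.0000

1.0000


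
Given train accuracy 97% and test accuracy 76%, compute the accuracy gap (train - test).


Gap = train_accuracy - test_accuracy
= 97 - 76
= 21%
This large gap strongly indicates overfitting.

21


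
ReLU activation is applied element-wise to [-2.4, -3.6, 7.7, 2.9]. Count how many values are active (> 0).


ReLU(x) = max(0, x) for each element:
ReLU(-2.4) = 0
ReLU(-3.6) = 0
ReLU(7.7) = 7.7
ReLU(2.9) = 2.9
Active neurons (>0): 2

2


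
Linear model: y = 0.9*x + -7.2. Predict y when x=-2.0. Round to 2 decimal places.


y = 0.9 * -2.0 + (-7.2)
= -1.8 + (-7.2)
= -9.00

-9.00


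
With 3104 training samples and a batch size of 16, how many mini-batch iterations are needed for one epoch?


Iterations per epoch = dataset_size / batch_size
= 3104 / 16
= 194

194


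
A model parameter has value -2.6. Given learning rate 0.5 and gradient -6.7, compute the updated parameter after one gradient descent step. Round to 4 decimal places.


w_new = w_old - lr * gradient
= -2.6 - 0.5 * -6.7
= -2.6 - (-3.35)
= 0.7500

0.7500


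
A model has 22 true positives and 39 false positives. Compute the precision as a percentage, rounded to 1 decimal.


Precision = TP / (TP + FP) * 100
= 22 / (22 + 39)
= 22 / 61
= 0.3607
= 36.1%

36.1


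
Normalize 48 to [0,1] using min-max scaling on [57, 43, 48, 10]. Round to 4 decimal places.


Min = 10, Max = 57
Range = 57 - 10 = 47
Scaled = (x - min) / (max - min)
= (48 - 10) / 47
= 38 / 47
= 0.8085

0.8085


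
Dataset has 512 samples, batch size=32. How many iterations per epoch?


Iterations per epoch = dataset_size / batch_size
= 512 / 32
= 16

16


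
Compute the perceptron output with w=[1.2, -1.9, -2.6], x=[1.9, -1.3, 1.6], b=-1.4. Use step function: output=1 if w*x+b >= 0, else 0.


z = w . x + b
= 1.2*1.9 + -1.9*-1.3 + -2.6*1.6 + -1.4
= 2.28 + 2.47 + -4.16 + -1.4
= 0.59 + -1.4
= -0.81
Since z = -0.81 < 0, output = 0

0


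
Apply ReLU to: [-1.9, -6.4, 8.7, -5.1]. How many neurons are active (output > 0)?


ReLU(x) = max(0, x) for each element:
ReLU(-1.9) = 0
ReLU(-6.4) = 0
ReLU(8.7) = 8.7
ReLU(-5.1) = 0
Active neurons (>0): 1

1


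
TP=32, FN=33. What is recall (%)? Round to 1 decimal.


Recall = TP / (TP + FN) * 100
= 32 / (32 + 33)
= 32 / 65
= 0.4923
= 49.2%

49.2


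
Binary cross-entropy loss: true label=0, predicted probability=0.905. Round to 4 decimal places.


For y=0: Loss = -log(1-p)
= -log(1 - 0.905)
= -log(0.095)
= -(-2.3539)
= 2.3539

2.3539


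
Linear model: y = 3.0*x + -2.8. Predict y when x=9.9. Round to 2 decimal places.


y = 3.0 * 9.9 + (-2.8)
= 29.7 + (-2.8)
= 26.90

26.90


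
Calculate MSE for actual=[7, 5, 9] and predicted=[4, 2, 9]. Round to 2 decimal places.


Differences: [3, 3, 0]
Squared errors: [9, 9, 0]
Sum of squared errors = 18
MSE = 18 / 3 = 6.00

6.00


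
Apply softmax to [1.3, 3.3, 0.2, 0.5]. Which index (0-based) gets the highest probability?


Softmax is a monotonic transformation, so it preserves the argmax.
We need to find the index of the maximum logit.
Index 0: 1.3
Index 1: 3.3
Index 2: 0.2
Index 3: 0.5
Maximum logit = 3.3 at index 1

1


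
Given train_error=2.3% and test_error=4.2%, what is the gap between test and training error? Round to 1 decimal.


Generalization gap = test_error - train_error
= 4.2 - 2.3
= 1.9%
A small gap suggests good generalization.

1.9


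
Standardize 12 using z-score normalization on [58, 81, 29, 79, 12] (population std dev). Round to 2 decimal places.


Mean = (58 + 81 + 29 + 79 + 12) / 5 = 51.8
Variance = sum((x_i - mean)^2) / n = 746.96
Std = sqrt(746.96) = 27.3306
Z = (x - mean) / std
= (12 - 51.8) / 27.3306
= -39.8 / 27.3306
= -1.46

-1.46


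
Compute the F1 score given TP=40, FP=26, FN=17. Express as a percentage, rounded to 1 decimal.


Precision = TP / (TP + FP) = 40 / 66 = 0.6061
Recall = TP / (TP + FN) = 40 / 57 = 0.7018
F1 = 2 * P * R / (P + R)
= 2 * 0.6061 * 0.7018 / (0.6061 + 0.7018)
= 0.8506 / 1.3078
= 0.6504
As percentage: 65.0%

65.0


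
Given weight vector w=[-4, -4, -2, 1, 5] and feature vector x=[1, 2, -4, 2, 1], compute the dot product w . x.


Element-wise products:
-4 * 1 = -4
-4 * 2 = -8
-2 * -4 = 8
1 * 2 = 2
5 * 1 = 5
Sum = -4 + -8 + 8 + 2 + 5
= 3

3


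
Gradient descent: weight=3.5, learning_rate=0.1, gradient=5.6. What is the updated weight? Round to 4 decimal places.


w_new = w_old - lr * gradient
= 3.5 - 0.1 * 5.6
= 3.5 - (0.56)
= 2.9400

2.9400


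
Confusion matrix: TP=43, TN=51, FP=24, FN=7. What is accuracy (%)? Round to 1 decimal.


Accuracy = (TP + TN) / (TP + TN + FP + FN) * 100
= (43 + 51) / (43 + 51 + 24 + 7)
= 94 / 125
= 0.752
= 75.2%

75.2


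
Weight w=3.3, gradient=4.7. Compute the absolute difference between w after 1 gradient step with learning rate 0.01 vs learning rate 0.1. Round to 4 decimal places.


With lr=0.01: w_new = 3.3 - 0.01 * 4.7 = 3.253
With lr=0.1: w_new = 3.3 - 0.1 * 4.7 = 2.83
Absolute difference = |3.253 - 2.83|
= 0.4230

0.4230


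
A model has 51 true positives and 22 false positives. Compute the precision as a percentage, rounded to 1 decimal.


Precision = TP / (TP + FP) * 100
= 51 / (51 + 22)
= 51 / 73
= 0.6986
= 69.9%

69.9


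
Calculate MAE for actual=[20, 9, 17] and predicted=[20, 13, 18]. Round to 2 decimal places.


Absolute errors: [0, 4, 1]
Sum of absolute errors = 5
MAE = 5 / 3 = 1.67

1.67


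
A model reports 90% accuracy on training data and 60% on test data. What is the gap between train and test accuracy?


Gap = train_accuracy - test_accuracy
= 90 - 60
= 30%
This large gap strongly indicates overfitting.

30


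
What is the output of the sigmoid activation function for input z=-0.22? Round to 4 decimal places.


sigmoid(z) = 1 / (1 + exp(-z))
exp(-(-0.22)) = exp(0.22) = 1.2461
1 + 1.2461 = 2.2461
1 / 2.2461 = 0.4452

0.4452


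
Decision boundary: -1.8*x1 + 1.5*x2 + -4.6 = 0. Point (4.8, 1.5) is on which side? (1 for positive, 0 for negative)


Compute -1.8 * 4.8 + 1.5 * 1.5 + -4.6
= -8.64 + 2.25 + -4.6
= -10.99
Since -10.99 < 0, the point is on the negative side.

0
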